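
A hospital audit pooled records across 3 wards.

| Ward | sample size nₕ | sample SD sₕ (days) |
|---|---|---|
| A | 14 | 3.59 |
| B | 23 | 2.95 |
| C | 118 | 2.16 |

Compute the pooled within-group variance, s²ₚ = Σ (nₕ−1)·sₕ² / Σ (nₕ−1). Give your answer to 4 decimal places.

Degrees of freedom: 13 + 22 + 117 = 152.
Σ(nₕ−1)sₕ² = 13·12.8881 + 22·8.7025 + 117·4.6656 = 904.8755.
s²ₚ = 904.8755 / 152 = 5.953128... → 5.9531.

5.9531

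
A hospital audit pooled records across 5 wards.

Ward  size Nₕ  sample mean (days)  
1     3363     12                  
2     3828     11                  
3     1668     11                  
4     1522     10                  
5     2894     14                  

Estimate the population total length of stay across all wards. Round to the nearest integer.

156548

Population total = Σ Nₕ·x̄ₕ (each stratum's size times its mean).
3363·12 + 3828·11 + 1668·11 + 1522·10 + 2894·14 = 40356 + 42108 + 18348 + 15220 + 40516 = 156548.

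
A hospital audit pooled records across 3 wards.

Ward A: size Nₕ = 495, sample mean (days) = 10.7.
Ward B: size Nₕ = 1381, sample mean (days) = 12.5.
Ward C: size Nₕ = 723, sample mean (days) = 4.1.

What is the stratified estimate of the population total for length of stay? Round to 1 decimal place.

Population total = Σ Nₕ·x̄ₕ (each stratum's size times its mean).
495·10.7 + 1381·12.5 + 723·4.1 = 5296.5 + 17262.5 + 2964.3 = 25523.3.

25523.3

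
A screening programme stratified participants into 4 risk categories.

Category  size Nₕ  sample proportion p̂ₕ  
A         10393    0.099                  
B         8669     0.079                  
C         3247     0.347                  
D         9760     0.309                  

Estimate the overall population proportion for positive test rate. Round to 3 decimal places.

0.183

N = 10393 + 8669 + 3247 + 9760 = 32069.
Overall proportion = Σ (Nₕ/N)·p̂ₕ.
Σ Nₕp̂ₕ = 1028.907 + 684.851 + 1126.709 + 3015.84 = 5856.307.
5856.307 / 32069 = 0.18262... → 0.183.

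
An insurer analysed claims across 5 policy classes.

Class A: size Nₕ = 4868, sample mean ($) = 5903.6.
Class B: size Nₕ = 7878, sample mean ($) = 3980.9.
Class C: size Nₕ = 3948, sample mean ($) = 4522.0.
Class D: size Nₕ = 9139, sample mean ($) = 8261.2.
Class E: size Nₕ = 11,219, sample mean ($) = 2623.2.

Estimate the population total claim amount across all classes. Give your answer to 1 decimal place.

182881898.6

A: 4868·5903.6 = 28738724.8
B: 7878·3980.9 = 31361530.2
C: 3948·4522.0 = 17852856
D: 9139·8261.2 = 75499106.8
E: 11219·2623.2 = 29429680.8
τ̂ = Σ Nₕx̄ₕ = 182881898.6.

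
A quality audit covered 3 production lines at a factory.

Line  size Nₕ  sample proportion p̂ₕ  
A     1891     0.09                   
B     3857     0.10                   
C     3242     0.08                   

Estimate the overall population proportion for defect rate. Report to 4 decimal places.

N = 1891 + 3857 + 3242 = 8990.
Overall proportion = Σ (Nₕ/N)·p̂ₕ.
Σ Nₕp̂ₕ = 170.19 + 385.7 + 259.36 = 815.25.
815.25 / 8990 = 0.090684... → 0.0907.

0.0907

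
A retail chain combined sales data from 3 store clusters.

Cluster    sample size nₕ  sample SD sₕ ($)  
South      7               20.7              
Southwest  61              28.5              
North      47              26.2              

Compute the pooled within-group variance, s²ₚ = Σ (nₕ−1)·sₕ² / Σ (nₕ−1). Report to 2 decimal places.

South: (7−1)·20.7² = 6·428.49 = 2570.94
Southwest: (61−1)·28.5² = 60·812.25 = 48735
North: (47−1)·26.2² = 46·686.44 = 31576.24
Numerator = 82882.18; denominator = Σ(nₕ−1) = 112.
s²ₚ = 82882.18/112 = 740.0195... → 740.02.

740.02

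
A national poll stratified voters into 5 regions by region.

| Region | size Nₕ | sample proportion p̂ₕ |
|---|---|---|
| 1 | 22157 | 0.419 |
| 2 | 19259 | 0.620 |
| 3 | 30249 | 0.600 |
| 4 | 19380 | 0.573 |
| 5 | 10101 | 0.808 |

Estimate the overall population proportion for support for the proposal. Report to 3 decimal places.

N = 22157 + 19259 + 30249 + 19380 + 10101 = 101146.
Overall proportion = Σ (Nₕ/N)·p̂ₕ.
Σ Nₕp̂ₕ = 9283.783 + 11940.58 + 18149.4 + 11104.74 + 8161.608 = 58640.111.
58640.111 / 101146 = 0.57976... → 0.580.

0.580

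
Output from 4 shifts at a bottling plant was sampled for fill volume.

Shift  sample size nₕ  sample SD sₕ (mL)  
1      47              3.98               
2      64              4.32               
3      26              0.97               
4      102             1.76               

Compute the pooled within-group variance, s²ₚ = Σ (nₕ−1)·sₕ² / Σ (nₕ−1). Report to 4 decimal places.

1: (47−1)·3.98² = 46·15.8404 = 728.6584
2: (64−1)·4.32² = 63·18.6624 = 1175.7312
3: (26−1)·0.97² = 25·0.9409 = 23.5225
4: (102−1)·1.76² = 101·3.0976 = 312.8576
Numerator = 2240.7697; denominator = Σ(nₕ−1) = 235.
s²ₚ = 2240.7697/235 = 9.535190... → 9.5352.

9.5352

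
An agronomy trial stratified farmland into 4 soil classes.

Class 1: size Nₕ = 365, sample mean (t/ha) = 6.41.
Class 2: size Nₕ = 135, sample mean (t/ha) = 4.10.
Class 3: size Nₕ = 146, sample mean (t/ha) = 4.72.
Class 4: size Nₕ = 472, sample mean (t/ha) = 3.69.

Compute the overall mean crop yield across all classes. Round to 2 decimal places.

N = 1118; weights Wₕ = Nₕ/N = (0.3265, 0.1208, 0.1306, 0.4222).
x̄_st = Σ Wₕ·x̄ₕ = 0.3265·6.41 + 0.1208·4.10 + 0.1306·4.72 + 0.4222·3.69 ≈ 4.7620...
→ 4.76.

4.76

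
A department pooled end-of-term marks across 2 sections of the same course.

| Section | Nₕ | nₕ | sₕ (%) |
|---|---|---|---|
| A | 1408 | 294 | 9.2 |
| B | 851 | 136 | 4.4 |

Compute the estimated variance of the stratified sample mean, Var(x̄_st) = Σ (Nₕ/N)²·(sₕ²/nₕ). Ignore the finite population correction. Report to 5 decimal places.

N = 2259. Term for each stratum: Wₕ²sₕ²/nₕ.
Var(x̄_st) = 0.11184103 + 0.02020194 = 0.13204297 → 0.13204.

0.13204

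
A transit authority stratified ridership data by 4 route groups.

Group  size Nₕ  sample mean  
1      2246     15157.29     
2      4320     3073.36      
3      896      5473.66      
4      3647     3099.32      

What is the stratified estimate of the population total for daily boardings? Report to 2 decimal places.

1: 2246·15157.29 = 34043273.34
2: 4320·3073.36 = 13276915.2
3: 896·5473.66 = 4904399.36
4: 3647·3099.32 = 11303220.04
τ̂ = Σ Nₕx̄ₕ = 63527807.94.

63527807.94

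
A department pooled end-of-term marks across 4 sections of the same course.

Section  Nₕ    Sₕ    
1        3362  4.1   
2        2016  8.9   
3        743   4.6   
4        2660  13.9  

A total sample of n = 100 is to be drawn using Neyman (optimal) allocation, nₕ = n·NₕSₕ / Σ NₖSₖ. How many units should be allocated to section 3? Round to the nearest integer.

Σ NₕSₕ = 3362·4.1 + 2016·8.9 + 743·4.6 + 2660·13.9 = 72118.4.
Share for 3: 3417.8/72118.4 = 0.04739.
n_3 = 100 × 0.04739 = 4.739... → 5.

5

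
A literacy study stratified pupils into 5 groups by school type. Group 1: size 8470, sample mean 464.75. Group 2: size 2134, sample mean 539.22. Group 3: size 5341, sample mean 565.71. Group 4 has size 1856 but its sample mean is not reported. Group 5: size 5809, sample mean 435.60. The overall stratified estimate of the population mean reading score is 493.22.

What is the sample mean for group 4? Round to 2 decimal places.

541.99

Σ Nₕx̄ₕ = N·μ, so 1856·x̄_4 = 23610·493.22 − (8470·464.75 + 2134·539.22 + 5341·565.71 + 5809·435.60).
= 11644924.2 − 10638985.49 = 1005938.71.
x̄_4 = 1005938.71 / 1856 = 541.9928... → 541.99.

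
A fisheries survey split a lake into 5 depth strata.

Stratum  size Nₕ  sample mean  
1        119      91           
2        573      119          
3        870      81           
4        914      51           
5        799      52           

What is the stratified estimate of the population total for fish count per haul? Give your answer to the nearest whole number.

237648

Population total = Σ Nₕ·x̄ₕ (each stratum's size times its mean).
119·91 + 573·119 + 870·81 + 914·51 + 799·52 = 10829 + 68187 + 70470 + 46614 + 41548 = 237648.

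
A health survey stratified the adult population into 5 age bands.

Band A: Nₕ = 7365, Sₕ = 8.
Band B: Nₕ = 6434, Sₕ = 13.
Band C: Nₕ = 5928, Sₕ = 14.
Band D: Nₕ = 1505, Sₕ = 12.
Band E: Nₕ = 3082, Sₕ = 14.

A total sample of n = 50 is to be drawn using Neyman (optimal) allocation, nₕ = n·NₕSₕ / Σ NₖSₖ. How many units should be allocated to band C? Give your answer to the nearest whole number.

14

A: NₕSₕ = 7365·8 = 58920
B: NₕSₕ = 6434·13 = 83642
C: NₕSₕ = 5928·14 = 82992
D: NₕSₕ = 1505·12 = 18060
E: NₕSₕ = 3082·14 = 43148
Σ NₕSₕ = 286762.
n_C = 50·82992/286762 = 14.471... → 14.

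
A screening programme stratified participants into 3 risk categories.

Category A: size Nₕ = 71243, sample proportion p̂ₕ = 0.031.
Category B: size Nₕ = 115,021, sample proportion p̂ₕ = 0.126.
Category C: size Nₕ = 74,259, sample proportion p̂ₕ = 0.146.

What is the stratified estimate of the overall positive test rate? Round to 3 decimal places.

0.106

Wₕ = Nₕ/N with N = 260523: 0.2735, 0.4415, 0.2850.
p̂_st = 0.2735·0.031 + 0.4415·0.126 + 0.2850·0.146 ≈ 0.10572... → 0.106.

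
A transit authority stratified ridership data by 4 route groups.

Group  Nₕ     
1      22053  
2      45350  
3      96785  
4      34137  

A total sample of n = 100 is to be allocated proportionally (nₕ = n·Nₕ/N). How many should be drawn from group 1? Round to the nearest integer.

N = 22053 + 45350 + 96785 + 34137 = 198325.
n_1 = 100·22053/198325 = 11.120... → 11.

11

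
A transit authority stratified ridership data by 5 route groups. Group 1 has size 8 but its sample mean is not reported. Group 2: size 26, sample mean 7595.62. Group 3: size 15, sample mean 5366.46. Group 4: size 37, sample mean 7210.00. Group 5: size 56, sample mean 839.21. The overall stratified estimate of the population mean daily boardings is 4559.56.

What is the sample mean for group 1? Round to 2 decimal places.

Σ Nₕx̄ₕ = N·μ, so 8·x̄_1 = 142·4559.56 − (26·7595.62 + 15·5366.46 + 37·7210.00 + 56·839.21).
= 647457.52 − 591748.78 = 55708.74.
x̄_1 = 55708.74 / 8 = 6963.5925 → 6963.59.

6963.59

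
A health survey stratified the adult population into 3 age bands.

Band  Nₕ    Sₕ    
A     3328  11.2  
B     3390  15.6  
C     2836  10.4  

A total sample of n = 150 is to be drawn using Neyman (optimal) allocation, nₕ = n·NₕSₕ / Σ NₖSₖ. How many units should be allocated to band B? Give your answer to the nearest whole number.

A: NₕSₕ = 3328·11.2 = 37273.6
B: NₕSₕ = 3390·15.6 = 52884
C: NₕSₕ = 2836·10.4 = 29494.4
Σ NₕSₕ = 119652.
n_B = 150·52884/119652 = 66.297... → 66.

66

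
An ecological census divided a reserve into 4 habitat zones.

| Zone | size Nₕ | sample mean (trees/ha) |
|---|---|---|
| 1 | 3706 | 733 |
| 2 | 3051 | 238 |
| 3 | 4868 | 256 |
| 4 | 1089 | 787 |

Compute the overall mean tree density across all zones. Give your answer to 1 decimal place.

N = 12714; weights Wₕ = Nₕ/N = (0.2915, 0.2400, 0.3829, 0.0857).
x̄_st = Σ Wₕ·x̄ₕ = 0.2915·733 + 0.2400·238 + 0.3829·256 + 0.0857·787 ≈ 436.203...
→ 436.2.

436.2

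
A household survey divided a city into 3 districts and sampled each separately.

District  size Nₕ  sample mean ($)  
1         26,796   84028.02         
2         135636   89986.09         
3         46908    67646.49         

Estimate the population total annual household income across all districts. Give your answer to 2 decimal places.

1: 26796·84028.02 = 2251614823.92
2: 135636·89986.09 = 12205353303.24
3: 46908·67646.49 = 3173161552.92
τ̂ = Σ Nₕx̄ₕ = 17630129680.08.

17630129680.08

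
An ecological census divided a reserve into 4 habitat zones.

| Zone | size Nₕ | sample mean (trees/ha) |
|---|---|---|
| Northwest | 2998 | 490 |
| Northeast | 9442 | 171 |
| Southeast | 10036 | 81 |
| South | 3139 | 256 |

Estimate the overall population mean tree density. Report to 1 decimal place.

x̄_st = (Σ Nₕx̄ₕ) / (Σ Nₕ) = (2998·490 + 9442·171 + 10036·81 + 3139·256) / 25615
= 4700102 / 25615 = 183.490... → 183.5.

183.5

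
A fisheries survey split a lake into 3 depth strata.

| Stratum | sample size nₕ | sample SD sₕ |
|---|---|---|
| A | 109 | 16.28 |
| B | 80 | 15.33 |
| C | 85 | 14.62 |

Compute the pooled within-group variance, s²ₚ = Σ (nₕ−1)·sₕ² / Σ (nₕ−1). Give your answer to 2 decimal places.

A: (109−1)·16.28² = 108·265.0384 = 28624.1472
B: (80−1)·15.33² = 79·235.0089 = 18565.7031
C: (85−1)·14.62² = 84·213.7444 = 17954.5296
Numerator = 65144.3799; denominator = Σ(nₕ−1) = 271.
s²ₚ = 65144.3799/271 = 240.3852... → 240.39.

240.39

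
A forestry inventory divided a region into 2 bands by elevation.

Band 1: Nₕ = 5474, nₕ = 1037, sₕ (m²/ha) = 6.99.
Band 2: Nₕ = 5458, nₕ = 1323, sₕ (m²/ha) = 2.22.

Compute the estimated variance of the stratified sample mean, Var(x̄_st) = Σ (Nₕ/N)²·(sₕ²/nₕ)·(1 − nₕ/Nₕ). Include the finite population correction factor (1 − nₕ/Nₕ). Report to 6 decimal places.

0.010279

N = 10932. Term for each stratum: Wₕ²sₕ²/nₕ·(1−nₕ/Nₕ).
Var(x̄_st) = 0.009575701 + 0.000703487 = 0.010279188 → 0.010279.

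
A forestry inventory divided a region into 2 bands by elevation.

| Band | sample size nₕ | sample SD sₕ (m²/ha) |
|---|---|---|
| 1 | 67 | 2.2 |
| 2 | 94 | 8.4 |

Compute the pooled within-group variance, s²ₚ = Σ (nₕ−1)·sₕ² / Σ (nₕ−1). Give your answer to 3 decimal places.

Degrees of freedom: 66 + 93 = 159.
Σ(nₕ−1)sₕ² = 66·4.84 + 93·70.56 = 6881.52.
s²ₚ = 6881.52 / 159 = 43.28 → 43.280.

43.280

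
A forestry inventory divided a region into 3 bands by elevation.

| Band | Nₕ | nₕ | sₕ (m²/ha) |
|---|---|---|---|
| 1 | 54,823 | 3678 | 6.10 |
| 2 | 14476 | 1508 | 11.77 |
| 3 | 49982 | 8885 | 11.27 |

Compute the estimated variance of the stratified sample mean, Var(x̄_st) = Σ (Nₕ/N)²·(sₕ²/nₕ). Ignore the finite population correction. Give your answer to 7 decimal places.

N = 119281. Term for each stratum: Wₕ²sₕ²/nₕ.
Var(x̄_st) = 0.0021371303 + 0.0013530261 + 0.0025100081 = 0.0060001645 → 0.0060002.

0.0060002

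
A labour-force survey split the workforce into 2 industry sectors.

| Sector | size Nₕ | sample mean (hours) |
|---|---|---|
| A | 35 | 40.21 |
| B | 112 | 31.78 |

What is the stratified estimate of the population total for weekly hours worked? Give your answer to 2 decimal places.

Population total = Σ Nₕ·x̄ₕ (each stratum's size times its mean).
35·40.21 + 112·31.78 = 1407.35 + 3559.36 = 4966.71.

4966.71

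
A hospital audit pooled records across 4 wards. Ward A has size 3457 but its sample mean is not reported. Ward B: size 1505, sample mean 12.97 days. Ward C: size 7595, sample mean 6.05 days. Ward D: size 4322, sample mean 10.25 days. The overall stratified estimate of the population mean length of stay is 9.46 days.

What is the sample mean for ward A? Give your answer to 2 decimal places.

14.44

N = 3457 + 1505 + 7595 + 4322 = 16879.
Overall total = μ·N = 9.46·16879 = 159675.34.
Subtract the known strata: 1505·12.97 + 7595·6.05 + 4322·10.25 = 109770.1.
Remaining total for ward A: 159675.34 − 109770.1 = 49905.24.
Divide by its size: 49905.24 / 3457 = 14.4360... → 14.44.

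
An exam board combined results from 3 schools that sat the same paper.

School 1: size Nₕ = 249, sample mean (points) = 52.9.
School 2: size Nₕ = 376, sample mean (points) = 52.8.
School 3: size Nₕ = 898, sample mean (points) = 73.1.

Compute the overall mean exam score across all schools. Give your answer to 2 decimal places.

N = 1523; weights Wₕ = Nₕ/N = (0.1635, 0.2469, 0.5896).
x̄_st = Σ Wₕ·x̄ₕ = 0.1635·52.9 + 0.2469·52.8 + 0.5896·73.1 ≈ 64.7858...
→ 64.79.

64.79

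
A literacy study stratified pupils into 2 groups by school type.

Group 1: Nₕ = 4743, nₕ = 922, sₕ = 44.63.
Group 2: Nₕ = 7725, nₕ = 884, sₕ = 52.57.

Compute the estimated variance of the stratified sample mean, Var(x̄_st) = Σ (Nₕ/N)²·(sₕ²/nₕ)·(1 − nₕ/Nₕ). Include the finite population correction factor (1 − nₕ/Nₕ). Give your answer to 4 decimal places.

1.3147

N = 12468; Wₕ = Nₕ/N.
group 1: (4743/12468)²·44.63²/922·(1 − 922/4743) = 0.2518601
group 2: (7725/12468)²·52.57²/884·(1 − 884/7725) = 1.0627918
Sum = 1.3146519 → 1.3147.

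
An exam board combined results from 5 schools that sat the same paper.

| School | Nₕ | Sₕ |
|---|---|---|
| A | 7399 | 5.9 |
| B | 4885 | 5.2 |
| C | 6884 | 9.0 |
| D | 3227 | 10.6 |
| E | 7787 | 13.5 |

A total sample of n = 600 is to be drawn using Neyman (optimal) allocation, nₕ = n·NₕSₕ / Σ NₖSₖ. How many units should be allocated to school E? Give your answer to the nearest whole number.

A: NₕSₕ = 7399·5.9 = 43654.1
B: NₕSₕ = 4885·5.2 = 25402
C: NₕSₕ = 6884·9.0 = 61956
D: NₕSₕ = 3227·10.6 = 34206.2
E: NₕSₕ = 7787·13.5 = 105124.5
Σ NₕSₕ = 270342.8.
n_E = 600·105124.5/270342.8 = 233.314... → 233.

233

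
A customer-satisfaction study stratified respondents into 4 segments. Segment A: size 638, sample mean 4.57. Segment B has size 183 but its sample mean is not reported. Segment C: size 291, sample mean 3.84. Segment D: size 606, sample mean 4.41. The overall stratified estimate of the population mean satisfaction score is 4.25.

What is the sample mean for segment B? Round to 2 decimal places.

3.26

Σ Nₕx̄ₕ = N·μ, so 183·x̄_B = 1718·4.25 − (638·4.57 + 291·3.84 + 606·4.41).
= 7301.5 − 6705.56 = 595.94.
x̄_B = 595.94 / 183 = 3.2565... → 3.26.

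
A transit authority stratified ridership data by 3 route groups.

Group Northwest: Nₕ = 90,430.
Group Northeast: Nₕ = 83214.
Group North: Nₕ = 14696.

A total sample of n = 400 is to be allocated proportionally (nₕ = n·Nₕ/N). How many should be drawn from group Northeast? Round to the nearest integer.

Share of group Northeast = 83214/188340 = 0.44183.
Allocate 400 × 0.44183 = 176.731... → 177.

177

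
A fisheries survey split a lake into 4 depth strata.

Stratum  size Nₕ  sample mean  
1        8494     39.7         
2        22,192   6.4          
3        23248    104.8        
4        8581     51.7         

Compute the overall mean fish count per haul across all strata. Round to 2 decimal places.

x̄_st = (Σ Nₕx̄ₕ) / (Σ Nₕ) = (8494·39.7 + 22192·6.4 + 23248·104.8 + 8581·51.7) / 62515
= 3359268.7 / 62515 = 53.7354... → 53.74.

53.74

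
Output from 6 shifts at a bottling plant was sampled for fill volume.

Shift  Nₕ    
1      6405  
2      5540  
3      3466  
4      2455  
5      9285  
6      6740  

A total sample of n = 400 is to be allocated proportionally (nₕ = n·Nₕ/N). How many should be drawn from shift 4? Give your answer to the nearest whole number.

29

Share of shift 4 = 2455/33891 = 0.07244.
Allocate 400 × 0.07244 = 28.975... → 29.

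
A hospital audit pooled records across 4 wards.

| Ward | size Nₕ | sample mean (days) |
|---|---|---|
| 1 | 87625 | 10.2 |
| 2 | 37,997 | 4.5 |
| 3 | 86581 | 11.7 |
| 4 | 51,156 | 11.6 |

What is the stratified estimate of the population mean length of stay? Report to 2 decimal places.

x̄_st = (Σ Nₕx̄ₕ) / (Σ Nₕ) = (87625·10.2 + 37997·4.5 + 86581·11.7 + 51156·11.6) / 263359
= 2671168.8 / 263359 = 10.1427... → 10.14.

10.14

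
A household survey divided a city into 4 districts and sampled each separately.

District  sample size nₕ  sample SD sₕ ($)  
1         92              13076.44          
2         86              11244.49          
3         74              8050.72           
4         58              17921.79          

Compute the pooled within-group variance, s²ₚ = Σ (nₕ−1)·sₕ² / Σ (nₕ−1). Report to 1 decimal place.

1: (92−1)·13076.44² = 91·170993283.0736 = 15560388759.6976
2: (86−1)·11244.49² = 85·126438555.3601 = 10747277205.6085
3: (74−1)·8050.72² = 73·64814092.5184 = 4731428753.8432
4: (58−1)·17921.79² = 57·321190556.8041 = 18307861737.8337
Numerator = 49346956456.983; denominator = Σ(nₕ−1) = 306.
s²ₚ = 49346956456.983/306 = 161264563.585... → 161264563.6.

161264563.6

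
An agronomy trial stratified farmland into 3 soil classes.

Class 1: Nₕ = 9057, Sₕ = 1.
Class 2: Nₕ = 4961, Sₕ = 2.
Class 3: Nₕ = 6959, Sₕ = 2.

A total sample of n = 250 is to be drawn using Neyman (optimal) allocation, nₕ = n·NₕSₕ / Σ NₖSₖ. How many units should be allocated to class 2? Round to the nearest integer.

75

Σ NₕSₕ = 9057·1 + 4961·2 + 6959·2 = 32897.
Share for 2: 9922/32897 = 0.30161.
n_2 = 250 × 0.30161 = 75.402... → 75.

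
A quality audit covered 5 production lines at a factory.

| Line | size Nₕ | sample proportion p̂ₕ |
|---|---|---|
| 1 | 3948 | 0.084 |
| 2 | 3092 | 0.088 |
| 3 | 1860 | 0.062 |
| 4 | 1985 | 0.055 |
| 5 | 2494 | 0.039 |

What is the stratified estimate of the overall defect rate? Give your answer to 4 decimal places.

Wₕ = Nₕ/N with N = 13379: 0.2951, 0.2311, 0.1390, 0.1484, 0.1864.
p̂_st = 0.2951·0.084 + 0.2311·0.088 + 0.1390·0.062 + 0.1484·0.055 + 0.1864·0.039 ≈ 0.069175... → 0.0692.

0.0692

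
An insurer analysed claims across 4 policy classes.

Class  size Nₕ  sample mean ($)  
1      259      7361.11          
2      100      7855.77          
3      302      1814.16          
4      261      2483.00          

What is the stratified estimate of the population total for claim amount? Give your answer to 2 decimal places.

1: 259·7361.11 = 1906527.49
2: 100·7855.77 = 785577
3: 302·1814.16 = 547876.32
4: 261·2483.00 = 648063
τ̂ = Σ Nₕx̄ₕ = 3888043.81.

3888043.81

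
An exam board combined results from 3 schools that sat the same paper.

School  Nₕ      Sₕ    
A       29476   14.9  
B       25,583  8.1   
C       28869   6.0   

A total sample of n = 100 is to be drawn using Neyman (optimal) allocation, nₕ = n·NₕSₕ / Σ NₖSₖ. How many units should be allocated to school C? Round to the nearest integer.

21

A: NₕSₕ = 29476·14.9 = 439192.4
B: NₕSₕ = 25583·8.1 = 207222.3
C: NₕSₕ = 28869·6.0 = 173214
Σ NₕSₕ = 819628.7.
n_C = 100·173214/819628.7 = 21.133... → 21.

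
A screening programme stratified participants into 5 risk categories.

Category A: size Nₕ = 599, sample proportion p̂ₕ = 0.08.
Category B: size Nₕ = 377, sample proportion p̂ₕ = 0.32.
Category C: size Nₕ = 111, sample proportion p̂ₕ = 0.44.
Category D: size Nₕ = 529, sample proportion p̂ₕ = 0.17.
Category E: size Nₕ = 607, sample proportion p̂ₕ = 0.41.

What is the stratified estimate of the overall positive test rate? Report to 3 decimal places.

Wₕ = Nₕ/N with N = 2223: 0.2695, 0.1696, 0.0499, 0.2380, 0.2731.
p̂_st = 0.2695·0.08 + 0.1696·0.32 + 0.0499·0.44 + 0.2380·0.17 + 0.2731·0.41 ≈ 0.25020... → 0.250.

0.250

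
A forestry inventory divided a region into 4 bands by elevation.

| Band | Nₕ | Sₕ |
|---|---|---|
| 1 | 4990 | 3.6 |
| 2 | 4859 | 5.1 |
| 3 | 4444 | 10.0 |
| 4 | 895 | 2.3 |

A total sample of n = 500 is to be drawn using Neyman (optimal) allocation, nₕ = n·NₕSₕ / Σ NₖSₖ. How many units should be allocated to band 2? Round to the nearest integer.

Σ NₕSₕ = 4990·3.6 + 4859·5.1 + 4444·10.0 + 895·2.3 = 89243.4.
Share for 2: 24780.9/89243.4 = 0.27768.
n_2 = 500 × 0.27768 = 138.839... → 139.

139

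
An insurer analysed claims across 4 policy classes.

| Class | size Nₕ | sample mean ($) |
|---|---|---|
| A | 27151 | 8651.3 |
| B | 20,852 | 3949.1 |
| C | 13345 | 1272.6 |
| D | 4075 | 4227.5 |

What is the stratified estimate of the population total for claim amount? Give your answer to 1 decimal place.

351447989.0

A: 27151·8651.3 = 234891446.3
B: 20852·3949.1 = 82346633.2
C: 13345·1272.6 = 16982847
D: 4075·4227.5 = 17227062.5
τ̂ = Σ Nₕx̄ₕ = 351447989.0.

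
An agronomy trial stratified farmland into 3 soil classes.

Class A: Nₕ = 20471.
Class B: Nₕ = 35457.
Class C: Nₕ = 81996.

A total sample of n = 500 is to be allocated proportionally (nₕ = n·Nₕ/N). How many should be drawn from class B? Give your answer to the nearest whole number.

Share of class B = 35457/137924 = 0.25708.
Allocate 500 × 0.25708 = 128.538... → 129.

129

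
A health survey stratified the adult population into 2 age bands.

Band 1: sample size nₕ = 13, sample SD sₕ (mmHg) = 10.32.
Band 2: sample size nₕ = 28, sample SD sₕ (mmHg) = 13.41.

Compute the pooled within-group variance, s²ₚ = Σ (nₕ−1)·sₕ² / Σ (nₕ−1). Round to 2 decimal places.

1: (13−1)·10.32² = 12·106.5024 = 1278.0288
2: (28−1)·13.41² = 27·179.8281 = 4855.3587
Numerator = 6133.3875; denominator = Σ(nₕ−1) = 39.
s²ₚ = 6133.3875/39 = 157.2663... → 157.27.

157.27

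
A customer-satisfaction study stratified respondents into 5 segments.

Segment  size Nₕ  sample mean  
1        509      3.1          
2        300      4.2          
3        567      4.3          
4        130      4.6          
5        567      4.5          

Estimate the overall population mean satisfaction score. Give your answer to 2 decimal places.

x̄_st = (Σ Nₕx̄ₕ) / (Σ Nₕ) = (509·3.1 + 300·4.2 + 567·4.3 + 130·4.6 + 567·4.5) / 2073
= 8425.5 / 2073 = 4.0644... → 4.06.

4.06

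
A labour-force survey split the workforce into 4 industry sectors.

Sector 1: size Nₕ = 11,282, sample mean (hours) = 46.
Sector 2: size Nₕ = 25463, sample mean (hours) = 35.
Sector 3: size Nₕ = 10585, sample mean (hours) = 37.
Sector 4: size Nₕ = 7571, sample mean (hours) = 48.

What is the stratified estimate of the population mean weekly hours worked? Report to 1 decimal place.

39.4

N = 11282 + 25463 + 10585 + 7571 = 54901.
Weight each subgroup mean by Nₕ/N and sum.
Σ Nₕx̄ₕ = 11282·46 + 25463·35 + 10585·37 + 7571·48 = 518972 + 891205 + 391645 + 363408 = 2165230.
Divide by N: 2165230 / 54901 = 39.439... → 39.4.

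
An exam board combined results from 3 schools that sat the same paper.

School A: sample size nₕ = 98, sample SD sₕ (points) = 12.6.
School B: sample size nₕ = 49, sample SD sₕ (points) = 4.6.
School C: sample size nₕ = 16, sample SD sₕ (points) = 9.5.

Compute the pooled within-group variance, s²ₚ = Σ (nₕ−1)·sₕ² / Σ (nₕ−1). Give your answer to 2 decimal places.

111.06

A: (98−1)·12.6² = 97·158.76 = 15399.72
B: (49−1)·4.6² = 48·21.16 = 1015.68
C: (16−1)·9.5² = 15·90.25 = 1353.75
Numerator = 17769.15; denominator = Σ(nₕ−1) = 160.
s²ₚ = 17769.15/160 = 111.0572... → 111.06.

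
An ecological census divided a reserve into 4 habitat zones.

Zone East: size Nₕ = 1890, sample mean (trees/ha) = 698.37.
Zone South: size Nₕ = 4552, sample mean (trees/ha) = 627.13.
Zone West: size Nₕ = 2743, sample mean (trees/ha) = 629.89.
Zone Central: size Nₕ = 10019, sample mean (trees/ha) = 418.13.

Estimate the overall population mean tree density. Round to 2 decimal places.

525.50

N = 1890 + 4552 + 2743 + 10019 = 19204.
Overall mean = Σ (Nₕ/N)·x̄ₕ — weight by population share, not a simple average.
Σ Nₕx̄ₕ = 1890·698.37 + 4552·627.13 + 2743·629.89 + 10019·418.13 = 1319919.3 + 2854695.76 + 1727788.27 + 4189244.47 = 10091647.8.
Divide by N: 10091647.8 / 19204 = 525.4972... → 525.50.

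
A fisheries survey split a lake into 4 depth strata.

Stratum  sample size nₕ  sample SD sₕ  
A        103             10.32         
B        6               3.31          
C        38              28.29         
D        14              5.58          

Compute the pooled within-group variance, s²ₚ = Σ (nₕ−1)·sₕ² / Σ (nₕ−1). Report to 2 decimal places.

Degrees of freedom: 102 + 5 + 37 + 13 = 157.
Σ(nₕ−1)sₕ² = 102·106.5024 + 5·10.9561 + 37·800.3241 + 13·31.1364 = 40934.7902.
s²ₚ = 40934.7902 / 157 = 260.7311... → 260.73.

260.73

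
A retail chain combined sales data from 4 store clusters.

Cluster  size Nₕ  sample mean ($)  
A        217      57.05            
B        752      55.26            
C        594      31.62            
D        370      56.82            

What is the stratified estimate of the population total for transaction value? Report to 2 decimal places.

A: 217·57.05 = 12379.85
B: 752·55.26 = 41555.52
C: 594·31.62 = 18782.28
D: 370·56.82 = 21023.4
τ̂ = Σ Nₕx̄ₕ = 93741.05.

93741.05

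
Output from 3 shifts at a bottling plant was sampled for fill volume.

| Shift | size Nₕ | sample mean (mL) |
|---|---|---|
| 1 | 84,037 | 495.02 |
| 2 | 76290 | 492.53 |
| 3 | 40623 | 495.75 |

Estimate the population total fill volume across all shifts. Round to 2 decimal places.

1: 84037·495.02 = 41599995.74
2: 76290·492.53 = 37575113.7
3: 40623·495.75 = 20138852.25
τ̂ = Σ Nₕx̄ₕ = 99313961.69.

99313961.69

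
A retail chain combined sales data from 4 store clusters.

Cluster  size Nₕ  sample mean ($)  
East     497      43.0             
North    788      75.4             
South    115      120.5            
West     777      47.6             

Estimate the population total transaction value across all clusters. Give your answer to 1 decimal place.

East: 497·43.0 = 21371
North: 788·75.4 = 59415.2
South: 115·120.5 = 13857.5
West: 777·47.6 = 36985.2
τ̂ = Σ Nₕx̄ₕ = 131628.9.

131628.9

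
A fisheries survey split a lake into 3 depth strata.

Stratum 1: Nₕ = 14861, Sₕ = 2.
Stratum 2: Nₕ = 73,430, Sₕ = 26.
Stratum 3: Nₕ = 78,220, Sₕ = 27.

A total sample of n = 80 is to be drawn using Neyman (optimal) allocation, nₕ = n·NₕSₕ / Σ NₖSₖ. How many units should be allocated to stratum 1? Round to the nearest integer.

1

1: NₕSₕ = 14861·2 = 29722
2: NₕSₕ = 73430·26 = 1909180
3: NₕSₕ = 78220·27 = 2111940
Σ NₕSₕ = 4050842.
n_1 = 80·29722/4050842 = 0.587... → 1.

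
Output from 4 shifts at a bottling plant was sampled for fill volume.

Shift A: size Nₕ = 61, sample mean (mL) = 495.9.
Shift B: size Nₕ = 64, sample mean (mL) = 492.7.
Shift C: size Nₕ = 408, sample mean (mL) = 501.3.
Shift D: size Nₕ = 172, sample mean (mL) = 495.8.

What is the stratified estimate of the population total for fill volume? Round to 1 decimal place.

A: 61·495.9 = 30249.9
B: 64·492.7 = 31532.8
C: 408·501.3 = 204530.4
D: 172·495.8 = 85277.6
τ̂ = Σ Nₕx̄ₕ = 351590.7.

351590.7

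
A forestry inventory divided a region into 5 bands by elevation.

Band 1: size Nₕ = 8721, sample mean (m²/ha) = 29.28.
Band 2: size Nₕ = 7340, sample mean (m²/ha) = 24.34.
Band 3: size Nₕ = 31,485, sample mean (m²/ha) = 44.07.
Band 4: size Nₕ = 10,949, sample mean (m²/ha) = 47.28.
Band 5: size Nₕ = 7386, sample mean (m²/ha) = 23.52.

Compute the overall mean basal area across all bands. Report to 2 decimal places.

x̄_st = (Σ Nₕx̄ₕ) / (Σ Nₕ) = (8721·29.28 + 7340·24.34 + 31485·44.07 + 10949·47.28 + 7386·23.52) / 65881
= 2512937.87 / 65881 = 38.1436... → 38.14.

38.14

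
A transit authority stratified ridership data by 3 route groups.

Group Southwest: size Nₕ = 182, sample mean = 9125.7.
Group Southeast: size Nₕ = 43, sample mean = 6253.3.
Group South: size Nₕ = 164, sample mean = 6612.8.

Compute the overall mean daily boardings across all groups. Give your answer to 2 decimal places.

N = 389; weights Wₕ = Nₕ/N = (0.4679, 0.1105, 0.4216).
x̄_st = Σ Wₕ·x̄ₕ = 0.4679·9125.7 + 0.1105·6253.3 + 0.4216·6612.8 ≈ 7748.7622...
→ 7748.76.

7748.76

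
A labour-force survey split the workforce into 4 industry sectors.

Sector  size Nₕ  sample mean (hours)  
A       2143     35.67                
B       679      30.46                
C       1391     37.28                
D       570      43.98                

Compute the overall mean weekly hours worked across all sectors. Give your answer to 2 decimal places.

36.39

N = 4783; weights Wₕ = Nₕ/N = (0.4480, 0.1420, 0.2908, 0.1192).
x̄_st = Σ Wₕ·x̄ₕ = 0.4480·35.67 + 0.1420·30.46 + 0.2908·37.28 + 0.1192·43.98 ≈ 36.3889...
→ 36.39.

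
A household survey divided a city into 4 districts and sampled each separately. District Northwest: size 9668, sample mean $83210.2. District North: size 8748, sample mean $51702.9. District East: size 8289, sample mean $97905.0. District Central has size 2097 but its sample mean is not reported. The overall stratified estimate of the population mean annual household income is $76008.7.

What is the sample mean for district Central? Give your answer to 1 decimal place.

57651.3

Σ Nₕx̄ₕ = N·μ, so 2097·x̄_Central = 28802·76008.7 − (9668·83210.2 + 8748·51702.9 + 8289·97905.0).
= 2189202577.4 − 2068307727.8 = 120894849.6.
x̄_Central = 120894849.6 / 2097 = 57651.335... → 57651.3.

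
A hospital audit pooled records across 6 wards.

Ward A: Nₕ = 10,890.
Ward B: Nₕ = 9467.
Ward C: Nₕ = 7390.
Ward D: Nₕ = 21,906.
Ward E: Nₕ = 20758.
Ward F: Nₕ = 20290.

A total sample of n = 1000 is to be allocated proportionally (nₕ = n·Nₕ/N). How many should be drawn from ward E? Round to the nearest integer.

229

N = 10890 + 9467 + 7390 + 21906 + 20758 + 20290 = 90701.
n_E = 1000·20758/90701 = 228.862... → 229.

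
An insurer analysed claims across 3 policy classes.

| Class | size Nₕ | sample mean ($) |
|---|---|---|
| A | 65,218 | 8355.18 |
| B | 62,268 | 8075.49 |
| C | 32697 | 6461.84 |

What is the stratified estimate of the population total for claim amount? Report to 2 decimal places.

1259035523.04

A: 65218·8355.18 = 544908129.24
B: 62268·8075.49 = 502844611.32
C: 32697·6461.84 = 211282782.48
τ̂ = Σ Nₕx̄ₕ = 1259035523.04.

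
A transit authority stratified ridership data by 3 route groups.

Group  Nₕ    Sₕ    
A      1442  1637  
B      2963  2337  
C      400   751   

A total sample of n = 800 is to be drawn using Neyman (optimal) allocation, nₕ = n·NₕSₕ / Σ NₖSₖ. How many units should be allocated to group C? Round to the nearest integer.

25

Σ NₕSₕ = 1442·1637 + 2963·2337 + 400·751 = 9585485.
Share for C: 300400/9585485 = 0.03134.
n_C = 800 × 0.03134 = 25.071... → 25.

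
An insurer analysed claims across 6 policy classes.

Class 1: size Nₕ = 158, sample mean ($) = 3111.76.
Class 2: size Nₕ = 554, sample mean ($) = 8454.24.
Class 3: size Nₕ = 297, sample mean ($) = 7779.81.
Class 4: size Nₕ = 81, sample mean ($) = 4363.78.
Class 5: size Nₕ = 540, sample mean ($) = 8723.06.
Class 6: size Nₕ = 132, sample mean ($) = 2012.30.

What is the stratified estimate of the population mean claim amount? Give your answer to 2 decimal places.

N = 1762; weights Wₕ = Nₕ/N = (0.0897, 0.3144, 0.1686, 0.0460, 0.3065, 0.0749).
x̄_st = Σ Wₕ·x̄ₕ = 0.0897·3111.76 + 0.3144·8454.24 + 0.1686·7779.81 + 0.0460·4363.78 + 0.3065·8723.06 + 0.0749·2012.30 ≈ 7273.2422...
→ 7273.24.

7273.24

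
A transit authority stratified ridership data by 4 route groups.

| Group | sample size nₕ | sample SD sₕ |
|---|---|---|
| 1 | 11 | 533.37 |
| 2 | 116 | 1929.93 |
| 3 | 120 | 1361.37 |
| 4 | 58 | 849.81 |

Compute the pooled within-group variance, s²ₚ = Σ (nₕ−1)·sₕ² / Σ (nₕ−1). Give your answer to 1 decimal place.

Degrees of freedom: 10 + 115 + 119 + 57 = 301.
Σ(nₕ−1)sₕ² = 10·284483.5569 + 115·3724629.8049 + 119·1853328.2769 + 57·722177.0361 = 692887419.1413.
s²ₚ = 692887419.1413 / 301 = 2301951.559... → 2301951.6.

2301951.6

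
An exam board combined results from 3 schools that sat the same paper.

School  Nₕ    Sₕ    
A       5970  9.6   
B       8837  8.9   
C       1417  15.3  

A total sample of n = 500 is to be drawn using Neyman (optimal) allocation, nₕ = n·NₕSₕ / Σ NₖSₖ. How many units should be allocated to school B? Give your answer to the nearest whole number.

Σ NₕSₕ = 5970·9.6 + 8837·8.9 + 1417·15.3 = 157641.4.
Share for B: 78649.3/157641.4 = 0.49891.
n_B = 500 × 0.49891 = 249.456... → 249.

249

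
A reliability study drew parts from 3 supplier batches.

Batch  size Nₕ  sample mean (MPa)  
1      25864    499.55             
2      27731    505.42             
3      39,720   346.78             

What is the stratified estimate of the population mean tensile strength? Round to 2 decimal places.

436.27

x̄_st = (Σ Nₕx̄ₕ) / (Σ Nₕ) = (25864·499.55 + 27731·505.42 + 39720·346.78) / 93315
= 40710264.82 / 93315 = 436.2671... → 436.27.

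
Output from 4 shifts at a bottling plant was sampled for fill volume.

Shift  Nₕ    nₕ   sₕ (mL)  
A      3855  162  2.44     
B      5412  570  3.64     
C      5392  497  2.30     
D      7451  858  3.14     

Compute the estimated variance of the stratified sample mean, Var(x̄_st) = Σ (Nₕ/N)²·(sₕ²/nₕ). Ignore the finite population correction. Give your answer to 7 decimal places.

N = 22110. Term for each stratum: Wₕ²sₕ²/nₕ.
Var(x̄_st) = 0.0011172128 + 0.0013927270 + 0.0006330260 + 0.0013050395 = 0.0044480054 → 0.0044480.

0.0044480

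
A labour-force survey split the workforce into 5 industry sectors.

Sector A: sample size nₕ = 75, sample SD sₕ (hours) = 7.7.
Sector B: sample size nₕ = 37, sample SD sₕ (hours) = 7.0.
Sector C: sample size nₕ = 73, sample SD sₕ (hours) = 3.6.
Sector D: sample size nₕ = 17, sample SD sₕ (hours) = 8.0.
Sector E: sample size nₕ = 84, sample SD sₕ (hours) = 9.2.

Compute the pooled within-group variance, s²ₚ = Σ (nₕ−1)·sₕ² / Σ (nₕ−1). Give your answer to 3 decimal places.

Degrees of freedom: 74 + 36 + 72 + 16 + 83 = 281.
Σ(nₕ−1)sₕ² = 74·59.29 + 36·49 + 72·12.96 + 16·64 + 83·84.64 = 15133.7.
s²ₚ = 15133.7 / 281 = 53.85658... → 53.857.

53.857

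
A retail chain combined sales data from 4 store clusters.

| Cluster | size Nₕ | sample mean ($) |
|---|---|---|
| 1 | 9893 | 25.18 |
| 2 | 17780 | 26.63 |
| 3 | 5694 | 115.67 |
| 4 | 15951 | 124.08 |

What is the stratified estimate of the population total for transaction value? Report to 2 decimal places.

3360412.20

Estimate total by summing Nₕ·x̄ₕ over strata.
9893·25.18 + 17780·26.63 + 5694·115.67 + 15951·124.08 = 249105.74 + 473481.4 + 658624.98 + 1979200.08 = 3360412.20.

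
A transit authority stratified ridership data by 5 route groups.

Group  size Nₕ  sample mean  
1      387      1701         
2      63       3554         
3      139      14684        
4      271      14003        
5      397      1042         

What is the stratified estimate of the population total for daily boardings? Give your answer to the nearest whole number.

Population total = Σ Nₕ·x̄ₕ (each stratum's size times its mean).
387·1701 + 63·3554 + 139·14684 + 271·14003 + 397·1042 = 658287 + 223902 + 2041076 + 3794813 + 413674 = 7131752.

7131752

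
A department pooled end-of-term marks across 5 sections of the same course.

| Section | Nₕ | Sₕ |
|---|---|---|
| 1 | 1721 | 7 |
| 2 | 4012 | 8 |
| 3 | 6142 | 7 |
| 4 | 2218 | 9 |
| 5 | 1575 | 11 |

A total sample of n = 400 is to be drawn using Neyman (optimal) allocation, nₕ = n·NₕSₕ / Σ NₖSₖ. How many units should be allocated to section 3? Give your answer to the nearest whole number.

138

1: NₕSₕ = 1721·7 = 12047
2: NₕSₕ = 4012·8 = 32096
3: NₕSₕ = 6142·7 = 42994
4: NₕSₕ = 2218·9 = 19962
5: NₕSₕ = 1575·11 = 17325
Σ NₕSₕ = 124424.
n_3 = 400·42994/124424 = 138.218... → 138.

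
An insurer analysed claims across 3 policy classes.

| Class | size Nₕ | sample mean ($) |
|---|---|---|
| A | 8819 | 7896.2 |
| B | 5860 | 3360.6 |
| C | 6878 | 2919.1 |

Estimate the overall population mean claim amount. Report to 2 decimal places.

N = 21557; weights Wₕ = Nₕ/N = (0.4091, 0.2718, 0.3191).
x̄_st = Σ Wₕ·x̄ₕ = 0.4091·7896.2 + 0.2718·3360.6 + 0.3191·2919.1 ≈ 5075.2551...
→ 5075.26.

5075.26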